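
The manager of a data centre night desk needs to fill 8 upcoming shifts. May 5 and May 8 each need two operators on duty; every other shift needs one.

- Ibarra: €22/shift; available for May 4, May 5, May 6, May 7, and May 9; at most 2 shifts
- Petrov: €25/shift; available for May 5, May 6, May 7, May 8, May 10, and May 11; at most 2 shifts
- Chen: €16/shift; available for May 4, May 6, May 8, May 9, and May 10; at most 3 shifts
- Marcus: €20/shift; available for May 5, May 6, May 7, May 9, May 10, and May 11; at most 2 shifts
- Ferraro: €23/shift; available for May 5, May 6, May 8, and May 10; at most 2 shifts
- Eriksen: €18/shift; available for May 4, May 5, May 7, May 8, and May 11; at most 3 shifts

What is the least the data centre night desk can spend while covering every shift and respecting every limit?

€186

Picking the cheapest available operator for each shift independently would cost €172, but that ignores the shift limits.
An optimal schedule: May 4→Chen, May 5→Marcus+Ibarra, May 6→Ibarra, May 7→Eriksen, May 8→Chen+Eriksen, May 9→Chen, May 10→Marcus, May 11→Eriksen.
Total: 16 + 20 + 22 + 22 + 18 + 16 + 18 + 16 + 20 + 18 = €186.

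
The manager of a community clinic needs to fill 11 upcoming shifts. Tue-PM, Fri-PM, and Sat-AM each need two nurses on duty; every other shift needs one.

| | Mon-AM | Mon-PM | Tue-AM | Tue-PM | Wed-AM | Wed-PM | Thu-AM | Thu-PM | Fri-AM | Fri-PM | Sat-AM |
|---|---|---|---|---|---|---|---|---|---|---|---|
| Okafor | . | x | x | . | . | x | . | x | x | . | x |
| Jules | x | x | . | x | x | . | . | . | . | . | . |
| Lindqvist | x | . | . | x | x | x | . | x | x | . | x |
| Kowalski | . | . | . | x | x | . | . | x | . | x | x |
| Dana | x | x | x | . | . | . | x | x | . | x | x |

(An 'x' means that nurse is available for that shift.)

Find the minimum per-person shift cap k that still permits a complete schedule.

3

With 5 nurses and 14 worker-slots to fill, someone must work at least ⌈14/5⌉ = 3 shifts, so k ≥ 3.
k = 3 works: Mon-AM→Jules, Mon-PM→Jules, Tue-AM→Okafor, Tue-PM→Jules+Lindqvist, Wed-AM→Lindqvist, Wed-PM→Okafor, Thu-AM→Dana, Thu-PM→Lindqvist, Fri-AM→Okafor, Fri-PM→Kowalski+Dana, Sat-AM→Kowalski+Dana.
Loads: Okafor 3, Jules 3, Lindqvist 3, Kowalski 2, Dana 3 — all ≤ 3.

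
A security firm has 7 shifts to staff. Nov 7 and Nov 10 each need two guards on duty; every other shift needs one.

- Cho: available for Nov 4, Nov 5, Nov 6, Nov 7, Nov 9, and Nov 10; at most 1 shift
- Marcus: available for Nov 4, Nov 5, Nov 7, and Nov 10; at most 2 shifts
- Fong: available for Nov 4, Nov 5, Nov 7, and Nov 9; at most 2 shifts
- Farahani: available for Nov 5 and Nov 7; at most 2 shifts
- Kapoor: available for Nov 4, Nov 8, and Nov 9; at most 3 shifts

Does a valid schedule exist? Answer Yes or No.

Total capacity is 10 and 9 slots are needed, so capacity alone doesn't rule it out.
Shifts {Nov 6, Nov 10} need 3 worker-slots in total, but the guards available for any of those shifts (Cho and Marcus) can supply at most 2 among them. So no valid schedule exists.

No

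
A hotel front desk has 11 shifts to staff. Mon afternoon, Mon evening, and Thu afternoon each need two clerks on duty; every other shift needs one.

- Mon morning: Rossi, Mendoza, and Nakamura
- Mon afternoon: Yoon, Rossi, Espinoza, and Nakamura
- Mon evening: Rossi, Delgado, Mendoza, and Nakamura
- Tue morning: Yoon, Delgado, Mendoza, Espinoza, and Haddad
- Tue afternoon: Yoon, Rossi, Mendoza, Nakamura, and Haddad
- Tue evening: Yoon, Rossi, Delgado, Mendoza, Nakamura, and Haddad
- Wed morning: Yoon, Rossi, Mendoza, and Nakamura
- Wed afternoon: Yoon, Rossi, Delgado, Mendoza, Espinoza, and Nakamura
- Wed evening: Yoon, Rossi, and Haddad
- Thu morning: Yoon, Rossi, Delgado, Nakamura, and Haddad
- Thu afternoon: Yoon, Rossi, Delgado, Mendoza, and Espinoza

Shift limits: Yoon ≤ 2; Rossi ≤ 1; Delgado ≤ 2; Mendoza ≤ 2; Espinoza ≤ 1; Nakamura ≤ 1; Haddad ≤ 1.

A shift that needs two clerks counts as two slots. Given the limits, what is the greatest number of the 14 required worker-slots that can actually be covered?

Total capacity across all clerks is 2+1+2+2+1+1+1 = 10, and 14 slots are needed, so at most 10 can be filled.
An assignment achieving 10: Mon morning→Rossi, Mon afternoon→Yoon+Espinoza, Mon evening→Delgado+Mendoza, Tue morning→Delgado, Tue afternoon→Nakamura, Wed morning→Mendoza, Wed evening→Yoon, Thu morning→Haddad.
Loads: Yoon 2/2, Rossi 1/1, Delgado 2/2, Mendoza 2/2, Espinoza 1/1, Nakamura 1/1, Haddad 1/1.

10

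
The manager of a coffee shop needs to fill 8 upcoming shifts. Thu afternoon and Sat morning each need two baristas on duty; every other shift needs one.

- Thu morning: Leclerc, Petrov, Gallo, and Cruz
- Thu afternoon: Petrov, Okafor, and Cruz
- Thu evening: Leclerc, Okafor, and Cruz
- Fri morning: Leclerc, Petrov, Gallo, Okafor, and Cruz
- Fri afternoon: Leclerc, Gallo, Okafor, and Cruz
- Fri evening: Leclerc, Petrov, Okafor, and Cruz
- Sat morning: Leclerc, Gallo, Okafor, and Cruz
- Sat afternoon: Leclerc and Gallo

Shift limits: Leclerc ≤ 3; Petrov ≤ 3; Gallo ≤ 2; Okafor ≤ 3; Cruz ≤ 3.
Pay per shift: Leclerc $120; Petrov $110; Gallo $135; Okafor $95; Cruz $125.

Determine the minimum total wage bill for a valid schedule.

Picking the cheapest available barista for each shift independently would cost $1030, but that ignores the shift limits.
An optimal schedule: Thu morning→Petrov, Thu afternoon→Okafor+Petrov, Thu evening→Okafor, Fri morning→Leclerc, Fri afternoon→Okafor, Fri evening→Petrov, Sat morning→Leclerc+Cruz, Sat afternoon→Leclerc.
Total: 110 + 95 + 110 + 95 + 120 + 95 + 110 + 120 + 125 + 120 = $1100.

$1100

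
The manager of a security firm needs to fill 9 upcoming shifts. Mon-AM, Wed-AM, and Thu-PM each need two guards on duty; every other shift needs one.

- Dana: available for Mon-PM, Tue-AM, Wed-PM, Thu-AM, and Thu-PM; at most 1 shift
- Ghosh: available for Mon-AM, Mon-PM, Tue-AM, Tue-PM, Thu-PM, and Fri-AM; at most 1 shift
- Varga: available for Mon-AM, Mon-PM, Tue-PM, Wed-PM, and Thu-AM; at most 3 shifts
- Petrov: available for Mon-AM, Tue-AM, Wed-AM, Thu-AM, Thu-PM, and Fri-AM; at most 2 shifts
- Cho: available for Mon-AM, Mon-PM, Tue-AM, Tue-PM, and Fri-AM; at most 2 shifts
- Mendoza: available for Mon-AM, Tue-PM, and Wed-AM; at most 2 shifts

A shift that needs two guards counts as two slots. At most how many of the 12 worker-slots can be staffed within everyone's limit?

Total capacity across all guards is 1+1+3+2+2+2 = 11, and 12 slots are needed, so at most 11 can be filled.
An assignment achieving 11: Mon-AM→Mendoza, Mon-PM→Varga, Tue-AM→Cho, Tue-PM→Varga, Wed-AM→Petrov+Mendoza, Wed-PM→Dana, Thu-AM→Varga, Thu-PM→Ghosh+Petrov, Fri-AM→Cho.
Loads: Dana 1/1, Ghosh 1/1, Varga 3/3, Petrov 2/2, Cho 2/2, Mendoza 2/2.

11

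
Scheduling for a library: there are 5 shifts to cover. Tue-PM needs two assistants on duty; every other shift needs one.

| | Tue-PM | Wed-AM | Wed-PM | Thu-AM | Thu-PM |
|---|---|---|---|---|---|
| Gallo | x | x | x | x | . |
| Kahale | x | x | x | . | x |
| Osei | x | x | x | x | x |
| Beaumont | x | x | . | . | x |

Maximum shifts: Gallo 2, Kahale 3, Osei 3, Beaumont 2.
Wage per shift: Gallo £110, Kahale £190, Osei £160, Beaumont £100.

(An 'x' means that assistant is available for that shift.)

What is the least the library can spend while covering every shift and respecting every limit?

£740

Picking the cheapest available assistant for each shift independently would cost £630, but that ignores the shift limits.
An optimal schedule: Tue-PM→Beaumont+Osei, Wed-AM→Osei, Wed-PM→Gallo, Thu-AM→Gallo, Thu-PM→Beaumont.
Total: 100 + 160 + 160 + 110 + 110 + 100 = £740.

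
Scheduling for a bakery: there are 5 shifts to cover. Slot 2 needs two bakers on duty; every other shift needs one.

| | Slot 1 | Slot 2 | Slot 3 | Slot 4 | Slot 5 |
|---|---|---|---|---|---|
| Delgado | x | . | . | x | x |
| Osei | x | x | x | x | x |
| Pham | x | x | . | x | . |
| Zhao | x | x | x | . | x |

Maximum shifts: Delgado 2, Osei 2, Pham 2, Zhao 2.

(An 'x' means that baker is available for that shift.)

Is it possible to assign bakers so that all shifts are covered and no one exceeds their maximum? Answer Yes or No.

One valid schedule: Slot 1→Pham, Slot 2→Osei+Pham, Slot 3→Osei, Slot 4→Delgado, Slot 5→Delgado.
Loads: Delgado 2/2, Osei 2/2, Pham 2/2, Zhao 0/2 — all within limits.

Yes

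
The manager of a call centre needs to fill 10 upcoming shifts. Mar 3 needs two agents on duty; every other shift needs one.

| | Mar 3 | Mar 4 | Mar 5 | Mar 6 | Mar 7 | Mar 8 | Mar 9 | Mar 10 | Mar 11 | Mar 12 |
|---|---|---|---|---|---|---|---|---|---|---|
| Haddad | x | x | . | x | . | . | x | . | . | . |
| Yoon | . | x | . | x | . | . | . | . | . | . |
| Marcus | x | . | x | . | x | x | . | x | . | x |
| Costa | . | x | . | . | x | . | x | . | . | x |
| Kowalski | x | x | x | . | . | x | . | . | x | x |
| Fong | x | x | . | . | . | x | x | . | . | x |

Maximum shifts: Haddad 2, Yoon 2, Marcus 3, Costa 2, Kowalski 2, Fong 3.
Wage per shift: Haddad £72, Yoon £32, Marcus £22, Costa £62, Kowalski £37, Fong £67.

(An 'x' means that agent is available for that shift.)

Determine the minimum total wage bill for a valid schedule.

Mar 10 can only be covered by Marcus, so that assignment is forced.
Mar 11 can only be covered by Kowalski, so that assignment is forced.
Picking the cheapest available agent for each shift independently would cost £332, but that ignores the shift limits.
An optimal schedule: Mar 3→Kowalski+Fong, Mar 4→Yoon, Mar 5→Marcus, Mar 6→Yoon, Mar 7→Marcus, Mar 8→Fong, Mar 9→Costa, Mar 10→Marcus, Mar 11→Kowalski, Mar 12→Costa.
Total: 37 + 67 + 32 + 22 + 32 + 22 + 67 + 62 + 22 + 37 + 62 = £462.

£462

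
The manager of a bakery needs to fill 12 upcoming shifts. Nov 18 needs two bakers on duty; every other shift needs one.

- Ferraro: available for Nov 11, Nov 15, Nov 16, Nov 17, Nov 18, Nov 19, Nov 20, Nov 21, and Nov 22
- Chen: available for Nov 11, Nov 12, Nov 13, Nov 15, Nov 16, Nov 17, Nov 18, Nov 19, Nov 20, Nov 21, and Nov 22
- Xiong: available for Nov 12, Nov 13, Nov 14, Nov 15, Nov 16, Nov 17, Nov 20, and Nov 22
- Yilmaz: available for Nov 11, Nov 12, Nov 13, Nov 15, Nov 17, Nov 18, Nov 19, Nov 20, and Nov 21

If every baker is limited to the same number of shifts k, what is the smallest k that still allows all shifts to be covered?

With 4 bakers and 13 worker-slots to fill, someone must work at least ⌈13/4⌉ = 4 shifts, so k ≥ 4.
k = 4 works: Nov 11→Ferraro, Nov 12→Chen, Nov 13→Chen, Nov 14→Xiong, Nov 15→Xiong, Nov 16→Ferraro, Nov 17→Xiong, Nov 18→Ferraro+Chen, Nov 19→Ferraro, Nov 20→Yilmaz, Nov 21→Chen, Nov 22→Xiong.
Loads: Ferraro 4, Chen 4, Xiong 4, Yilmaz 1 — all ≤ 4.

4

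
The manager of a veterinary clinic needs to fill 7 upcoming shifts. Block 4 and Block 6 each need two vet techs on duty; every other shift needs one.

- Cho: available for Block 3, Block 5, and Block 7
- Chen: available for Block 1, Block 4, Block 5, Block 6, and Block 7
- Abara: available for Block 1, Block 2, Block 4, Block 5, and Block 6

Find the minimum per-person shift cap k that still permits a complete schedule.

3

With 3 vet techs and 9 worker-slots to fill, someone must work at least ⌈9/3⌉ = 3 shifts, so k ≥ 3.
k = 3 works: Block 1→Chen, Block 2→Abara, Block 3→Cho, Block 4→Chen+Abara, Block 5→Cho, Block 6→Chen+Abara, Block 7→Cho.
Loads: Cho 3, Chen 3, Abara 3 — all ≤ 3.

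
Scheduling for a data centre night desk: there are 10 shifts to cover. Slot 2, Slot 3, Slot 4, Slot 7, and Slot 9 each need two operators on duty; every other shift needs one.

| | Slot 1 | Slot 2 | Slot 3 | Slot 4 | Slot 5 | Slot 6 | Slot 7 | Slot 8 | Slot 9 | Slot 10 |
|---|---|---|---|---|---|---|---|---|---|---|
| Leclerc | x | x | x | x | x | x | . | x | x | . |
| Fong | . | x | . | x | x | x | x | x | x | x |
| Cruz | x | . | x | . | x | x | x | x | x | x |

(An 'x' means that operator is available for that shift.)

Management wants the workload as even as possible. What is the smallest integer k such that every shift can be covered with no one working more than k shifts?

With 3 operators and 15 worker-slots to fill, someone must work at least ⌈15/3⌉ = 5 shifts, so k ≥ 5.
k = 5 works: Slot 1→Leclerc, Slot 2→Leclerc+Fong, Slot 3→Leclerc+Cruz, Slot 4→Leclerc+Fong, Slot 5→Leclerc, Slot 6→Cruz, Slot 7→Fong+Cruz, Slot 8→Cruz, Slot 9→Fong+Cruz, Slot 10→Fong.
Loads: Leclerc 5, Fong 5, Cruz 5 — all ≤ 5.

5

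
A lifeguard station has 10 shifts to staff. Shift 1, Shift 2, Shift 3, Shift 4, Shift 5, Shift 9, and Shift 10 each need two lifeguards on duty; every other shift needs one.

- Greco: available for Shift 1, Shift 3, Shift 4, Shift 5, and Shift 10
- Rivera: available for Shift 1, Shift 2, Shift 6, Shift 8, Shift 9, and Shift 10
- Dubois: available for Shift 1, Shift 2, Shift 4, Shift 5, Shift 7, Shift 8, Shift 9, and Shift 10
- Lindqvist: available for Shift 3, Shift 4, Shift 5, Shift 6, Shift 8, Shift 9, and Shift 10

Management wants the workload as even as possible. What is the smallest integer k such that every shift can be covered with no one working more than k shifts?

With 4 lifeguards and 17 worker-slots to fill, someone must work at least ⌈17/4⌉ = 5 shifts, so k ≥ 5.
k = 5 works: Shift 1→Greco+Rivera, Shift 2→Rivera+Dubois, Shift 3→Greco+Lindqvist, Shift 4→Greco+Dubois, Shift 5→Greco+Dubois, Shift 6→Rivera, Shift 7→Dubois, Shift 8→Rivera, Shift 9→Rivera+Dubois, Shift 10→Greco+Lindqvist.
Loads: Greco 5, Rivera 5, Dubois 5, Lindqvist 2 — all ≤ 5.

5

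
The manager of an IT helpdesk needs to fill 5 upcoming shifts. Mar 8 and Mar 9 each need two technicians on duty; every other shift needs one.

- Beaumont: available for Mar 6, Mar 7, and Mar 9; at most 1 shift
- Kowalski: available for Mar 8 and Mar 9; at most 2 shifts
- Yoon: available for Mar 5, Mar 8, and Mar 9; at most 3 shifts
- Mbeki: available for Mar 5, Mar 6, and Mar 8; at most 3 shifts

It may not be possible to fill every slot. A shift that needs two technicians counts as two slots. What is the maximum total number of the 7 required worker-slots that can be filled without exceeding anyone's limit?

Total capacity across all technicians is 1+2+3+3 = 9, and 7 slots are needed, so at most 7 can be filled.
An assignment achieving 7: Mar 5→Yoon, Mar 6→Mbeki, Mar 7→Beaumont, Mar 8→Kowalski+Yoon, Mar 9→Kowalski+Yoon.
Loads: Beaumont 1/1, Kowalski 2/2, Yoon 3/3, Mbeki 1/3.

7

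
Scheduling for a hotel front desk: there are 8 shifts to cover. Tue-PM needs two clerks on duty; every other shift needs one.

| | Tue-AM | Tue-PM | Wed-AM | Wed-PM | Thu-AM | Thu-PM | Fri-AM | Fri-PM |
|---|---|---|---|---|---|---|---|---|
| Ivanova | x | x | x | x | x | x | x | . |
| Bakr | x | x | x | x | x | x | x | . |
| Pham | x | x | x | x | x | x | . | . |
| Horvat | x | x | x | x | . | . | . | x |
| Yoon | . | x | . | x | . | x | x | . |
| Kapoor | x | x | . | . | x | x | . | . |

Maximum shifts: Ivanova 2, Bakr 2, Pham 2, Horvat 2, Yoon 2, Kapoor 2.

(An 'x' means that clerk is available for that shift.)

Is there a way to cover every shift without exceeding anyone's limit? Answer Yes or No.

Fri-PM can only be covered by Horvat, so that assignment is forced.
One valid schedule: Tue-AM→Bakr, Tue-PM→Horvat+Yoon, Wed-AM→Ivanova, Wed-PM→Pham, Thu-AM→Bakr, Thu-PM→Pham, Fri-AM→Ivanova, Fri-PM→Horvat.
Loads: Ivanova 2/2, Bakr 2/2, Pham 2/2, Horvat 2/2, Yoon 1/2, Kapoor 0/2 — all within limits.

Yes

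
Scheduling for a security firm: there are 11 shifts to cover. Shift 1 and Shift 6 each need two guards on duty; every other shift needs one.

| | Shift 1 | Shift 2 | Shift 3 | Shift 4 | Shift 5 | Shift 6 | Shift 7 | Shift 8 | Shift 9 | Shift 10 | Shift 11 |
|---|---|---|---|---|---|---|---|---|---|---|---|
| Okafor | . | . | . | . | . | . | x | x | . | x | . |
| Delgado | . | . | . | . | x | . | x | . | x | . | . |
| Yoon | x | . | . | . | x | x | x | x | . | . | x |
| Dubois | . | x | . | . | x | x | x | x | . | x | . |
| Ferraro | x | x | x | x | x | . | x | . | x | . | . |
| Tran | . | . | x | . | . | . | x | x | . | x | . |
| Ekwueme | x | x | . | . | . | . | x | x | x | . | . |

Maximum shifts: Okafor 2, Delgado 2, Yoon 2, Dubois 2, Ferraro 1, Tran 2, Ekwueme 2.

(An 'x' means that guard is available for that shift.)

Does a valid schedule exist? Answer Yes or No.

No

Total capacity is 13 and 13 slots are needed, so capacity alone doesn't rule it out.
Shifts {Shift 1, Shift 4, Shift 6, Shift 11} need 6 worker-slots in total, but the guards available for any of those shifts (Yoon, Dubois, Ferraro, and Ekwueme) can supply at most 5 among them. So no valid schedule exists.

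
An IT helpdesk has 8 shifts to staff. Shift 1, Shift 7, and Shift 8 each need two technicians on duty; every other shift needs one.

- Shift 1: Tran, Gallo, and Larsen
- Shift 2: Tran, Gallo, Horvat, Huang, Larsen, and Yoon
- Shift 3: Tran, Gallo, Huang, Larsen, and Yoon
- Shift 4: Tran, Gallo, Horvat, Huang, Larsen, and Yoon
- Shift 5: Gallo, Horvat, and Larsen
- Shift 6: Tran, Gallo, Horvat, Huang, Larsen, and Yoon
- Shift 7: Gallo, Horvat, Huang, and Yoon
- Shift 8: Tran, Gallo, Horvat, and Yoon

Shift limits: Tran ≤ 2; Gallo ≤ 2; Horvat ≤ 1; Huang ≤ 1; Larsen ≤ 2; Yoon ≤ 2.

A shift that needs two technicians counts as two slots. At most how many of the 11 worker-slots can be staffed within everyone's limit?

Total capacity across all technicians is 2+2+1+1+2+2 = 10, and 11 slots are needed, so at most 10 can be filled.
An assignment achieving 10: Shift 1→Tran+Gallo, Shift 2→Larsen, Shift 3→Larsen, Shift 4→Yoon, Shift 5→Gallo, Shift 7→Horvat+Huang, Shift 8→Tran+Yoon.
Loads: Tran 2/2, Gallo 2/2, Horvat 1/1, Huang 1/1, Larsen 2/2, Yoon 2/2.

10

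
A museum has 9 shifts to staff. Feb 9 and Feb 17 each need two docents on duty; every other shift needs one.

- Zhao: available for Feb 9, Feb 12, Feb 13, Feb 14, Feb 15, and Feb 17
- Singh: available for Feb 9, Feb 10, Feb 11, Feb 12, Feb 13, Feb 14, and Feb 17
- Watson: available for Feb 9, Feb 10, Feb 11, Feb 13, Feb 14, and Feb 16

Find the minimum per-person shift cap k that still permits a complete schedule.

4

With 3 docents and 11 worker-slots to fill, someone must work at least ⌈11/3⌉ = 4 shifts, so k ≥ 4.
k = 4 works: Feb 9→Zhao+Singh, Feb 10→Singh, Feb 11→Singh, Feb 12→Zhao, Feb 13→Watson, Feb 14→Watson, Feb 15→Zhao, Feb 16→Watson, Feb 17→Zhao+Singh.
Loads: Zhao 4, Singh 4, Watson 3 — all ≤ 4.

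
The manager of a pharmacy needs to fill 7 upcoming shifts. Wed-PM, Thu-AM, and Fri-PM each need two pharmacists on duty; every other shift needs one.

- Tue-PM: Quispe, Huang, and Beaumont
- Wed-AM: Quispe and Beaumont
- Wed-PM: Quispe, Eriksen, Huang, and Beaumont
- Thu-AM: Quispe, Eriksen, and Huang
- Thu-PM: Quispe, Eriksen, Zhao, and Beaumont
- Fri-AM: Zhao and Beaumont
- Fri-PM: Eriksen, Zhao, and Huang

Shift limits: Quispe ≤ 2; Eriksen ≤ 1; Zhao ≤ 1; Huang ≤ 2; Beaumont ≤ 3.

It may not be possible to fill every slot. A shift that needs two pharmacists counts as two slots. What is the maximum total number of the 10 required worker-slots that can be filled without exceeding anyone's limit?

9

Total capacity across all pharmacists is 2+1+1+2+3 = 9, and 10 slots are needed, so at most 9 can be filled.
An assignment achieving 9: Tue-PM→Beaumont, Wed-AM→Quispe, Wed-PM→Huang+Beaumont, Thu-AM→Quispe+Eriksen, Thu-PM→Beaumont, Fri-AM→Zhao, Fri-PM→Huang.
Loads: Quispe 2/2, Eriksen 1/1, Zhao 1/1, Huang 2/2, Beaumont 3/3.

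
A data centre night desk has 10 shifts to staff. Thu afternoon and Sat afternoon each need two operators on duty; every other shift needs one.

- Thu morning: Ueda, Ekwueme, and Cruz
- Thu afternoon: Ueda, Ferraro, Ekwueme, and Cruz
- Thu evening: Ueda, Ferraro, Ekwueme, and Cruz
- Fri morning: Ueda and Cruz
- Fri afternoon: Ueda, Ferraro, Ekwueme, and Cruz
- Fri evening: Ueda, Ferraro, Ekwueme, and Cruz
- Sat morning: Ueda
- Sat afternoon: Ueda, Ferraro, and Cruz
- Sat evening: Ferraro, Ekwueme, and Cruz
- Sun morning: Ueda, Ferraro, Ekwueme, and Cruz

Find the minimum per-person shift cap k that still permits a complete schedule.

3

With 4 operators and 12 worker-slots to fill, someone must work at least ⌈12/4⌉ = 3 shifts, so k ≥ 3.
k = 3 works: Thu morning→Ueda, Thu afternoon→Ekwueme+Cruz, Thu evening→Ferraro, Fri morning→Ueda, Fri afternoon→Ekwueme, Fri evening→Ekwueme, Sat morning→Ueda, Sat afternoon→Ferraro+Cruz, Sat evening→Ferraro, Sun morning→Cruz.
Loads: Ueda 3, Ferraro 3, Ekwueme 3, Cruz 3 — all ≤ 3.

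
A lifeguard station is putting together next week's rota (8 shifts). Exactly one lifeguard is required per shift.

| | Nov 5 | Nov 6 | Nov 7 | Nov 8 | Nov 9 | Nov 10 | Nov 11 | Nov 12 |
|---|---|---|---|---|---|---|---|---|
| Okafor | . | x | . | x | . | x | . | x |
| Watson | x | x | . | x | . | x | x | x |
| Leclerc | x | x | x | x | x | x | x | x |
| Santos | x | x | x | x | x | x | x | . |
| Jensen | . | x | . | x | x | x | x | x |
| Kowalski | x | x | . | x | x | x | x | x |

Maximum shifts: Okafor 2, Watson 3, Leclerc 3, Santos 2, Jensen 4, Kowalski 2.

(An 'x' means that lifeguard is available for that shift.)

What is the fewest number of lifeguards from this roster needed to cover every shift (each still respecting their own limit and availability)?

8 slots to fill and no one can take more than 4, so at least ⌈8/4⌉ = 2 lifeguards are needed.
Any 2 lifeguards together have capacity at most 4+3 = 7 < 8 slots, so 2 can never suffice.
Okafor, Watson, and Leclerc alone can cover everything: Nov 5→Watson, Nov 6→Okafor, Nov 7→Leclerc, Nov 8→Okafor, Nov 9→Leclerc, Nov 10→Watson, Nov 11→Watson, Nov 12→Leclerc.

3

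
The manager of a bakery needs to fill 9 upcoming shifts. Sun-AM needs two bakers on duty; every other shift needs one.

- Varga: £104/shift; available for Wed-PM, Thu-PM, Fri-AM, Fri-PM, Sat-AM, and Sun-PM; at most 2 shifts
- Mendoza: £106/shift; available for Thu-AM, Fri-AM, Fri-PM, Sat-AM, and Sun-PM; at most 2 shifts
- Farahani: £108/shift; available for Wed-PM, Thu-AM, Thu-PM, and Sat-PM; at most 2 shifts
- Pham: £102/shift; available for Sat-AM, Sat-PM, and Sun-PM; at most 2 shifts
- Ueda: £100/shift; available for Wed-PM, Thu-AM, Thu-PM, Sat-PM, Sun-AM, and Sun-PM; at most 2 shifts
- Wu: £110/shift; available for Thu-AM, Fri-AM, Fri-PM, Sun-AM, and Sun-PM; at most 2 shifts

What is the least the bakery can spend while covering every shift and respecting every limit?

Sun-AM can only be covered by Ueda and Wu, so that assignment is forced.
Picking the cheapest available baker for each shift independently would cost £1020, but that ignores the shift limits.
An optimal schedule: Wed-PM→Ueda, Thu-AM→Farahani, Thu-PM→Varga, Fri-AM→Varga, Fri-PM→Mendoza, Sat-AM→Pham, Sat-PM→Pham, Sun-AM→Ueda+Wu, Sun-PM→Mendoza.
Total: 100 + 108 + 104 + 104 + 106 + 102 + 102 + 100 + 110 + 106 = £1042.

£1042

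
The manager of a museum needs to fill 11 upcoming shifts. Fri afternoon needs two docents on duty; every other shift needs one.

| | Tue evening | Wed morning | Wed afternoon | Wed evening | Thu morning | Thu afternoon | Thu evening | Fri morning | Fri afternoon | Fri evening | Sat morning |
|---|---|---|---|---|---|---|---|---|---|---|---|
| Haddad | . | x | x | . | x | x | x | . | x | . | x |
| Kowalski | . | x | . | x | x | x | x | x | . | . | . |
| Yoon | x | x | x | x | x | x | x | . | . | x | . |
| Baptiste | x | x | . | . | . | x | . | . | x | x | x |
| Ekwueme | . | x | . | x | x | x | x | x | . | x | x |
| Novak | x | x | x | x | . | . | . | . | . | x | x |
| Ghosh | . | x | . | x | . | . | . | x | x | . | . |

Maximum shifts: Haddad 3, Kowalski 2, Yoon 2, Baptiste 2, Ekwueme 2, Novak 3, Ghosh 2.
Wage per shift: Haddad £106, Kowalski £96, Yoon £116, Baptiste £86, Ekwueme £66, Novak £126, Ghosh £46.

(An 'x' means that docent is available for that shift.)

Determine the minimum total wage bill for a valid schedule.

£1022

Picking the cheapest available docent for each shift independently would cost £792, but that ignores the shift limits.
An optimal schedule: Tue evening→Baptiste, Wed morning→Haddad, Wed afternoon→Haddad, Wed evening→Kowalski, Thu morning→Ekwueme, Thu afternoon→Kowalski, Thu evening→Ekwueme, Fri morning→Ghosh, Fri afternoon→Ghosh+Baptiste, Fri evening→Yoon, Sat morning→Haddad.
Total: 86 + 106 + 106 + 96 + 66 + 96 + 66 + 46 + 46 + 86 + 116 + 106 = £1022.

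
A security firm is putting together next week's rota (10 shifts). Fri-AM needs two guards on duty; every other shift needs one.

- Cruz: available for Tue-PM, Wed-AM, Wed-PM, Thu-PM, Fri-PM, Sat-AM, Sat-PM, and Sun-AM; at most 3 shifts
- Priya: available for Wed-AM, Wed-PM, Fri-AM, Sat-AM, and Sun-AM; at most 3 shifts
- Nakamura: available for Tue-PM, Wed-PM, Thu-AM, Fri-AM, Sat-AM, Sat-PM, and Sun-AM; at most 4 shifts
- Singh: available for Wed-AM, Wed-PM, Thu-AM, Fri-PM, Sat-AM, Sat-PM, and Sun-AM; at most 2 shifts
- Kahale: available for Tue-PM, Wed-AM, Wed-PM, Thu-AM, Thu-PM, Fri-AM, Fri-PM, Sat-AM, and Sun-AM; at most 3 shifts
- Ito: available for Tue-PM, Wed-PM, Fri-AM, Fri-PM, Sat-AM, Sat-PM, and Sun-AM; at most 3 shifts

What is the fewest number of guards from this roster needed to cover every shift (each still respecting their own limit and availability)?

4

11 slots to fill and no one can take more than 4, so at least ⌈11/4⌉ = 3 guards are needed.
Any 3 guards together have capacity at most 4+3+3 = 10 < 11 slots, so 3 can never suffice.
Cruz, Priya, Nakamura, and Singh alone can cover everything: Tue-PM→Cruz, Wed-AM→Priya, Wed-PM→Priya, Thu-AM→Nakamura, Thu-PM→Cruz, Fri-AM→Priya+Nakamura, Fri-PM→Cruz, Sat-AM→Nakamura, Sat-PM→Nakamura, Sun-AM→Singh.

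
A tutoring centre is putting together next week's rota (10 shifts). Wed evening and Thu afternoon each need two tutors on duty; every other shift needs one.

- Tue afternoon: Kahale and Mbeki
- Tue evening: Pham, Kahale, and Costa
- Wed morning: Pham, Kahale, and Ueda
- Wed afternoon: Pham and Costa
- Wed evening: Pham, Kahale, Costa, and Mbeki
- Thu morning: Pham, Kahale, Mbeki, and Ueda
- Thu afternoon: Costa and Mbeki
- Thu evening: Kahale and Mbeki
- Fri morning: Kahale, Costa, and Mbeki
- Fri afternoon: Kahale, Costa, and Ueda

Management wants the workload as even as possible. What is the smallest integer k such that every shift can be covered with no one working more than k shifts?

3

With 5 tutors and 12 worker-slots to fill, someone must work at least ⌈12/5⌉ = 3 shifts, so k ≥ 3.
k = 3 works: Tue afternoon→Kahale, Tue evening→Pham, Wed morning→Pham, Wed afternoon→Pham, Wed evening→Costa+Mbeki, Thu morning→Mbeki, Thu afternoon→Costa+Mbeki, Thu evening→Kahale, Fri morning→Kahale, Fri afternoon→Costa.
Loads: Pham 3, Kahale 3, Costa 3, Mbeki 3, Ueda 0 — all ≤ 3.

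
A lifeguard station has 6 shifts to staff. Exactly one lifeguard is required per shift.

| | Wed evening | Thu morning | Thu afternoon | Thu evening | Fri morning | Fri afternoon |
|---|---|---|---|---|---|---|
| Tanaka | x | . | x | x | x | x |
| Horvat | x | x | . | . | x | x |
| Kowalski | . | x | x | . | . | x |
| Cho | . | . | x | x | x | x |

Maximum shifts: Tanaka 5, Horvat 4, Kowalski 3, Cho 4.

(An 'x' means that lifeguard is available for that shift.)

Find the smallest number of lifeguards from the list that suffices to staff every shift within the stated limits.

6 slots to fill and no one can take more than 5, so at least ⌈6/5⌉ = 2 lifeguards are needed.
Tanaka and Horvat alone can cover everything: Wed evening→Tanaka, Thu morning→Horvat, Thu afternoon→Tanaka, Thu evening→Tanaka, Fri morning→Tanaka, Fri afternoon→Tanaka.

2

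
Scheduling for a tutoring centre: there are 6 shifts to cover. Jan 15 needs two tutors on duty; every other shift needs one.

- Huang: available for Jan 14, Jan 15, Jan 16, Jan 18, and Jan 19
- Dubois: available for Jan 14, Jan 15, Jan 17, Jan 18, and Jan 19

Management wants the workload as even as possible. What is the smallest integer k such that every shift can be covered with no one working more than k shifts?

With 2 tutors and 7 worker-slots to fill, someone must work at least ⌈7/2⌉ = 4 shifts, so k ≥ 4.
k = 4 works: Jan 14→Huang, Jan 15→Huang+Dubois, Jan 16→Huang, Jan 17→Dubois, Jan 18→Huang, Jan 19→Dubois.
Loads: Huang 4, Dubois 3 — all ≤ 4.

4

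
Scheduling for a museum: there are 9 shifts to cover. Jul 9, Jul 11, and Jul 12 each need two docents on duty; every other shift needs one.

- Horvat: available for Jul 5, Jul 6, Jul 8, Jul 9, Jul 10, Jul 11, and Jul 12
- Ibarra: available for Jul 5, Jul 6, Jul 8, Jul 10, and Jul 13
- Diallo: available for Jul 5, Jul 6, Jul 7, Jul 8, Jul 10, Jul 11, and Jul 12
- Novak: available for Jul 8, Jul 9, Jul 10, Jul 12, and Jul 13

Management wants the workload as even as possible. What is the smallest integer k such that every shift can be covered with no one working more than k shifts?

3

With 4 docents and 12 worker-slots to fill, someone must work at least ⌈12/4⌉ = 3 shifts, so k ≥ 3.
k = 3 works: Jul 5→Horvat, Jul 6→Ibarra, Jul 7→Diallo, Jul 8→Ibarra, Jul 9→Horvat+Novak, Jul 10→Novak, Jul 11→Horvat+Diallo, Jul 12→Diallo+Novak, Jul 13→Ibarra.
Loads: Horvat 3, Ibarra 3, Diallo 3, Novak 3 — all ≤ 3.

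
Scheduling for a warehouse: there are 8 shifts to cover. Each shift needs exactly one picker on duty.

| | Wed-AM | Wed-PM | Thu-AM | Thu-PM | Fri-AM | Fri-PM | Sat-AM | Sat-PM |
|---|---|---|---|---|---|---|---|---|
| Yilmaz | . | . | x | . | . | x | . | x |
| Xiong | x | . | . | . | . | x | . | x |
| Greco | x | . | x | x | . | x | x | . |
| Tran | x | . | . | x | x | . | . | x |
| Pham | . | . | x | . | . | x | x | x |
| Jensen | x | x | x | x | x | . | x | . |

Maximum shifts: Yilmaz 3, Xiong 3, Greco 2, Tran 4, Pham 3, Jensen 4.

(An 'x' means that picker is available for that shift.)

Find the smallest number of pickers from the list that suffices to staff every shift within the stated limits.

8 slots to fill and no one can take more than 4, so at least ⌈8/4⌉ = 2 pickers are needed.
No set of 2 pickers can cover every shift (each such set leaves at least one shift with no one available or exceeds a cap).
Yilmaz, Xiong, and Jensen alone can cover everything: Wed-AM→Xiong, Wed-PM→Jensen, Thu-AM→Yilmaz, Thu-PM→Jensen, Fri-AM→Jensen, Fri-PM→Yilmaz, Sat-AM→Jensen, Sat-PM→Yilmaz.

3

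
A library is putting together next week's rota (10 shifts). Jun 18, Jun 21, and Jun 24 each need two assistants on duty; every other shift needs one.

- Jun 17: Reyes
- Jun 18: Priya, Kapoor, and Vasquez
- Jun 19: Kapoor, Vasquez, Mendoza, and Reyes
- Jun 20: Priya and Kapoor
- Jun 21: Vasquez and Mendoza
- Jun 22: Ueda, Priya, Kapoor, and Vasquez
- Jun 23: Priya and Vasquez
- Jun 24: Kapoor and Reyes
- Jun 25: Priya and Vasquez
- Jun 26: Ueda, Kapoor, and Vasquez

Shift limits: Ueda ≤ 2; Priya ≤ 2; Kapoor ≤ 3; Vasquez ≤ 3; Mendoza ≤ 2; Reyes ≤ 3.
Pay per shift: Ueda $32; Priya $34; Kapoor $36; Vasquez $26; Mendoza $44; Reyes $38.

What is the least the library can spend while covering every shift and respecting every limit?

$438

Jun 17 can only be covered by Reyes, so that assignment is forced.
Jun 21 can only be covered by Vasquez and Mendoza, so that assignment is forced.
Jun 24 can only be covered by Kapoor and Reyes, so that assignment is forced.
Picking the cheapest available assistant for each shift independently would cost $406, but that ignores the shift limits.
An optimal schedule: Jun 17→Reyes, Jun 18→Kapoor+Vasquez, Jun 19→Kapoor, Jun 20→Priya, Jun 21→Vasquez+Mendoza, Jun 22→Ueda, Jun 23→Priya, Jun 24→Kapoor+Reyes, Jun 25→Vasquez, Jun 26→Ueda.
Total: 38 + 36 + 26 + 36 + 34 + 26 + 44 + 32 + 34 + 36 + 38 + 26 + 32 = $438.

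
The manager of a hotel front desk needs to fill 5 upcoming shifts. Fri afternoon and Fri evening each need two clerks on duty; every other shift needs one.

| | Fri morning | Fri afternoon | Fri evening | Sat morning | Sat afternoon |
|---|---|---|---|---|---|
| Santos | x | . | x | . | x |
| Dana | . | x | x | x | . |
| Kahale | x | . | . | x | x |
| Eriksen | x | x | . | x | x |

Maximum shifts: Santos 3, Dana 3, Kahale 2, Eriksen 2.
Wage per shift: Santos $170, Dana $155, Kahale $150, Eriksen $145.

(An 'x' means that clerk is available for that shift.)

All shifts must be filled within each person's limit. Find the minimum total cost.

$1070

Fri afternoon can only be covered by Dana and Eriksen, so that assignment is forced.
Fri evening can only be covered by Santos and Dana, so that assignment is forced.
Picking the cheapest available clerk for each shift independently would cost $1060, but that ignores the shift limits.
An optimal schedule: Fri morning→Eriksen, Fri afternoon→Eriksen+Dana, Fri evening→Dana+Santos, Sat morning→Kahale, Sat afternoon→Kahale.
Total: 145 + 145 + 155 + 155 + 170 + 150 + 150 = $1070.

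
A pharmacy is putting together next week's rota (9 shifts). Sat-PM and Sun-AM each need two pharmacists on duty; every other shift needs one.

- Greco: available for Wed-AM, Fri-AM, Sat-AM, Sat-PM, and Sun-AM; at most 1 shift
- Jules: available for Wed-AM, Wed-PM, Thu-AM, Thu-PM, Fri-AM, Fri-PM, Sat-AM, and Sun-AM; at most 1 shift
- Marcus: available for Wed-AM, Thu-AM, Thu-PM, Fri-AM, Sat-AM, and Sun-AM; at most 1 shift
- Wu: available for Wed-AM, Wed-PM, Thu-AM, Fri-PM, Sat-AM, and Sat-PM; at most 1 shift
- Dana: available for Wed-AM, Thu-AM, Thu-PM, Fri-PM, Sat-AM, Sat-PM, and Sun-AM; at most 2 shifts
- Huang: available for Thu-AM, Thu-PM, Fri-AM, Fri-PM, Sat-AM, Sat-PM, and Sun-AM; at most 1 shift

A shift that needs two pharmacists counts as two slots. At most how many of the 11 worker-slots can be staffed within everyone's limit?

Total capacity across all pharmacists is 1+1+1+1+2+1 = 7, and 11 slots are needed, so at most 7 can be filled.
An assignment achieving 7: Wed-AM→Dana, Wed-PM→Jules, Thu-PM→Marcus, Fri-AM→Greco, Fri-PM→Wu, Sat-PM→Dana+Huang.
Loads: Greco 1/1, Jules 1/1, Marcus 1/1, Wu 1/1, Dana 2/2, Huang 1/1.

7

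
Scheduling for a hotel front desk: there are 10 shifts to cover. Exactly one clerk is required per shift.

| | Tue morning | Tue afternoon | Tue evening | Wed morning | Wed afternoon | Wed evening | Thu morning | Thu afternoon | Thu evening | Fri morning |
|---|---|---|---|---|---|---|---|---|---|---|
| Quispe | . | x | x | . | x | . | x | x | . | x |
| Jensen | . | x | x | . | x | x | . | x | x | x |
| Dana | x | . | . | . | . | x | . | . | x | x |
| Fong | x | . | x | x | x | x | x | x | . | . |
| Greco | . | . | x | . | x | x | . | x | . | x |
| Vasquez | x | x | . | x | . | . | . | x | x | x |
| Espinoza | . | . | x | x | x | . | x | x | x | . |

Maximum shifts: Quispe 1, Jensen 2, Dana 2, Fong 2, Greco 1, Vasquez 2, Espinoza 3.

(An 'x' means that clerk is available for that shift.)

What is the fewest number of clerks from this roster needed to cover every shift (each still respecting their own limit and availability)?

10 slots to fill and no one can take more than 3, so at least ⌈10/3⌉ = 4 clerks are needed.
Any 4 clerks together have capacity at most 3+2+2+2 = 9 < 10 slots, so 4 can never suffice.
Quispe, Jensen, Dana, Fong, and Espinoza alone can cover everything: Tue morning→Dana, Tue afternoon→Quispe, Tue evening→Espinoza, Wed morning→Fong, Wed afternoon→Espinoza, Wed evening→Jensen, Thu morning→Fong, Thu afternoon→Espinoza, Thu evening→Jensen, Fri morning→Dana.

5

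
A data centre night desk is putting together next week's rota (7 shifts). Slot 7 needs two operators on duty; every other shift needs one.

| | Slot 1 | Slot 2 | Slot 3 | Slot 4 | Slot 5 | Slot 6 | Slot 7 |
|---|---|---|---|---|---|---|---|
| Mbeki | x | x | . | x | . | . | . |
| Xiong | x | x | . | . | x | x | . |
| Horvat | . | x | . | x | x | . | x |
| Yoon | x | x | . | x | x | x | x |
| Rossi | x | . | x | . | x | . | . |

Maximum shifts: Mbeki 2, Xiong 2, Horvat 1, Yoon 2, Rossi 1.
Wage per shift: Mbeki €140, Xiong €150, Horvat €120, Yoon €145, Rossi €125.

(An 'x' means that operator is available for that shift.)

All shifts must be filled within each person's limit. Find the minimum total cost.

€1115

Slot 3 can only be covered by Rossi, so that assignment is forced.
Slot 7 can only be covered by Horvat and Yoon, so that assignment is forced.
Picking the cheapest available operator for each shift independently would cost €1020, but that ignores the shift limits.
An optimal schedule: Slot 1→Mbeki, Slot 2→Xiong, Slot 3→Rossi, Slot 4→Mbeki, Slot 5→Yoon, Slot 6→Xiong, Slot 7→Horvat+Yoon.
Total: 140 + 150 + 125 + 140 + 145 + 150 + 120 + 145 = €1115.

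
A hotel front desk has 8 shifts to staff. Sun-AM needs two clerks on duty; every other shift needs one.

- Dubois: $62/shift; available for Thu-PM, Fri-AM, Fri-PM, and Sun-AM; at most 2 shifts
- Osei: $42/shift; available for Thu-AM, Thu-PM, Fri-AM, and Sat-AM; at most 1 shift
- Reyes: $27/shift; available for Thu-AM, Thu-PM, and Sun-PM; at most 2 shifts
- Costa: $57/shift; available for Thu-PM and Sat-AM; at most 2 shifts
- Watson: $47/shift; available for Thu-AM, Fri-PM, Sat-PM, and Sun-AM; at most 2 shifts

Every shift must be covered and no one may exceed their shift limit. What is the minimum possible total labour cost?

$428

Sat-PM can only be covered by Watson, so that assignment is forced.
Sun-AM can only be covered by Dubois and Watson, so that assignment is forced.
Sun-PM can only be covered by Reyes, so that assignment is forced.
Picking the cheapest available clerk for each shift independently would cost $368, but that ignores the shift limits.
An optimal schedule: Thu-AM→Reyes, Thu-PM→Costa, Fri-AM→Osei, Fri-PM→Dubois, Sat-AM→Costa, Sat-PM→Watson, Sun-AM→Dubois+Watson, Sun-PM→Reyes.
Total: 27 + 57 + 42 + 62 + 57 + 47 + 62 + 47 + 27 = $428.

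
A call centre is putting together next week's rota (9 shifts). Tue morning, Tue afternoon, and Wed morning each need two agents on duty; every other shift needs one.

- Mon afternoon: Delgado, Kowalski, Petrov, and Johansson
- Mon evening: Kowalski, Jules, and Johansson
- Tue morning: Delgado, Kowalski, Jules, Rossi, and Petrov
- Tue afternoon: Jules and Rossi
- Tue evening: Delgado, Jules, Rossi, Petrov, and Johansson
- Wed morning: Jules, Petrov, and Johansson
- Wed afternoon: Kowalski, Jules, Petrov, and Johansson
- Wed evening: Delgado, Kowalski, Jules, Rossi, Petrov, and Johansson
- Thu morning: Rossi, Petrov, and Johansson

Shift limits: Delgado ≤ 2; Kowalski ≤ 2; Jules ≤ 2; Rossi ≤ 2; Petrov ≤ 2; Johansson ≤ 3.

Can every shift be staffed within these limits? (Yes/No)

Yes

Tue afternoon can only be covered by Jules and Rossi, so that assignment is forced.
One valid schedule: Mon afternoon→Delgado, Mon evening→Kowalski, Tue morning→Delgado+Petrov, Tue afternoon→Jules+Rossi, Tue evening→Johansson, Wed morning→Jules+Petrov, Wed afternoon→Kowalski, Wed evening→Johansson, Thu morning→Rossi.
Loads: Delgado 2/2, Kowalski 2/2, Jules 2/2, Rossi 2/2, Petrov 2/2, Johansson 2/3 — all within limits.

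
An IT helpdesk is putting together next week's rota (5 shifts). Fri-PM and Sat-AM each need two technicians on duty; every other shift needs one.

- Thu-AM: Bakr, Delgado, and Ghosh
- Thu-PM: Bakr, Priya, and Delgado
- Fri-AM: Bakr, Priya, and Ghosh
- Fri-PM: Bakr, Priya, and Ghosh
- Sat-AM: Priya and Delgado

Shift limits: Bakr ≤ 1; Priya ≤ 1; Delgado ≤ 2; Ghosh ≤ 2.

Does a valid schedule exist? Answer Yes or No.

No

Shifts {Thu-AM, Thu-PM, Fri-AM, Fri-PM, Sat-AM} need 7 worker-slots in total, but the technicians available for any of those shifts (Bakr, Priya, Delgado, and Ghosh) can supply at most 6 among them. So no valid schedule exists.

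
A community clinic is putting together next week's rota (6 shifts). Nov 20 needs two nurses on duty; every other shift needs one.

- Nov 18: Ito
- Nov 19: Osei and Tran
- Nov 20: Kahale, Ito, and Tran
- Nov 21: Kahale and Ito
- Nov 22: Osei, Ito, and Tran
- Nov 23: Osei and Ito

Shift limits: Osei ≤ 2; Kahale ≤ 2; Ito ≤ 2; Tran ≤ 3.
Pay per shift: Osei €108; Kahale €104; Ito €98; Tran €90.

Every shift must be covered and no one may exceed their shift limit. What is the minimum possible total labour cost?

Nov 18 can only be covered by Ito, so that assignment is forced.
Picking the cheapest available nurse for each shift independently would cost €662, but that ignores the shift limits.
An optimal schedule: Nov 18→Ito, Nov 19→Tran, Nov 20→Tran+Kahale, Nov 21→Kahale, Nov 22→Tran, Nov 23→Ito.
Total: 98 + 90 + 90 + 104 + 104 + 90 + 98 = €674.

€674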